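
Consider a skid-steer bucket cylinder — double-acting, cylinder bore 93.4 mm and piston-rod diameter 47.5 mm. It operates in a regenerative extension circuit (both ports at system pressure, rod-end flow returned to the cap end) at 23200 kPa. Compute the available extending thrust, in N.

With equal pressure on both faces, forces on the annular region cancel; the net push is pressure × rod cross-section.
Rod cross-section A_rod = π/4 × (47.5 mm)² = 1772 mm^2
F = P × A_rod

F ≈ 41100 N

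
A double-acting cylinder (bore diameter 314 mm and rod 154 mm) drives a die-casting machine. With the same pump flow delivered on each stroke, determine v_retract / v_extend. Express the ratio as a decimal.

v_ret/v_ext ≈ 1.32

Cap-side area A_cap = π/4 × (314 mm)² = 77440 mm^2
Rod-side annular area A_ann = π/4 × (314² − 154²) = 58810 mm^2
For equal Q, v ∝ 1/A, so v_ret/v_ext = A_cap/A_ann.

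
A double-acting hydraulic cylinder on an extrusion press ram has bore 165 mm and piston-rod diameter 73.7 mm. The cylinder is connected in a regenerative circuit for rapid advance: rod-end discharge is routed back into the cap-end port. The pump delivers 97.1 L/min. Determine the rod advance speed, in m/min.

v ≈ 22.8 m/min

In regeneration the rod-end outflow joins the pump flow into the cap end, so the net volume the pump must supply per unit advance equals the rod cross-section area.
Rod cross-section A_rod = π/4 × (73.7 mm)² = 4266 mm^2
v = Q_pump / A_rod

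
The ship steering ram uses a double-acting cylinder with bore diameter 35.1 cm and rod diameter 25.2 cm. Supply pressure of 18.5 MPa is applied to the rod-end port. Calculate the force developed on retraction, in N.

F ≈ 8.67e5 N

Rod-side annular area A_ann = π/4 × (35.1² − 25.2²) = 468.9 cm^2
On retraction the pressure acts on the annular area (bore minus rod).
F = P × A_ann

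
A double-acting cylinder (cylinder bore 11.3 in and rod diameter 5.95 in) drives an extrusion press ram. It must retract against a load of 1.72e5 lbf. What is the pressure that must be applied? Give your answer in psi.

Rod-side annular area A_ann = π/4 × (11.3² − 5.95²) = 72.48 in^2
Retraction: pressure acts on the annular area.
P = F / A = 1.72e5 lbf / A

P ≈ 2370 psi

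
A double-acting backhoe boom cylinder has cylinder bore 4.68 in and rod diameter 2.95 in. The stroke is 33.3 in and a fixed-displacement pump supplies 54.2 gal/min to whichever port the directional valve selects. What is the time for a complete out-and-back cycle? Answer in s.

Cap-side area A_cap = π/4 × (4.68 in)² = 17.20 in^2
Rod-side annular area A_ann = π/4 × (4.68² − 2.95²) = 10.37 in^2
t_ext = A_cap·L/Q = 2.745 s
t_ret = A_ann·L/Q = 1.654 s
t_cycle = t_ext + t_ret

t ≈ 4.40 s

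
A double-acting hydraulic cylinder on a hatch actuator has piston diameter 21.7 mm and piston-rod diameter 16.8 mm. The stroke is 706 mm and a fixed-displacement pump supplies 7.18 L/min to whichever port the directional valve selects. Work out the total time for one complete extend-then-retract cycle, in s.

t ≈ 3.06 s

Cap-side area A_cap = π/4 × (21.7 mm)² = 369.8 mm^2
Rod-side annular area A_ann = π/4 × (21.7² − 16.8²) = 148.2 mm^2
t_ext = A_cap·L/Q = 2.182 s
t_ret = A_ann·L/Q = 0.8741 s
t_cycle = t_ext + t_ret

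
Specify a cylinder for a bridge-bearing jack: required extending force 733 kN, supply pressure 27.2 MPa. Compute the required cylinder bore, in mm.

D ≈ 185 mm

Extension force acts on the full piston face: F = P × (π/4)D².
D = √(4F / (πP)) = √(4 × 733 kN / (π × 27.2 MPa))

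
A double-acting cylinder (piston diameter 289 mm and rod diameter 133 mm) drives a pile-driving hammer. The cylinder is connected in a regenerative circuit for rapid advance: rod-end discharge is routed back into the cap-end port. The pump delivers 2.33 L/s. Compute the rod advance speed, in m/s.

In regeneration the rod-end outflow joins the pump flow into the cap end, so the net volume the pump must supply per unit advance equals the rod cross-section area.
Rod cross-section A_rod = π/4 × (133 mm)² = 13890 mm^2
v = Q_pump / A_rod

v ≈ 0.168 m/s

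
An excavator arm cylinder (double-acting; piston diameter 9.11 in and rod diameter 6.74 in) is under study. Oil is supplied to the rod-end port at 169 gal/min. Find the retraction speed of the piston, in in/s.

v ≈ 22.1 in/s

Rod-side annular area A_ann = π/4 × (9.11² − 6.74²) = 29.50 in^2
Flow into the rod-end port fills the annular volume.
v = Q / A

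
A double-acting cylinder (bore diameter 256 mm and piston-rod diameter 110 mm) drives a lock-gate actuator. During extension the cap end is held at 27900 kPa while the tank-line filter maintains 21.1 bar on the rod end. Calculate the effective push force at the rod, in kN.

F ≈ 1350 kN

Cap-side area A_cap = π/4 × (256 mm)² = 51470 mm^2
Rod-side annular area A_ann = π/4 × (256² − 110²) = 41970 mm^2
Net thrust = P_cap·A_cap − P_rod·A_ann = 1436 kN − 88.55 kN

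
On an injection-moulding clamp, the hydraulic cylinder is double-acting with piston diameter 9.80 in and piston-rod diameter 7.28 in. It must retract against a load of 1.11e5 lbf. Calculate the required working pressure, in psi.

Rod-side annular area A_ann = π/4 × (9.80² − 7.28²) = 33.80 in^2
Retraction: pressure acts on the annular area.
P = F / A = 1.11e5 lbf / A

P ≈ 3280 psi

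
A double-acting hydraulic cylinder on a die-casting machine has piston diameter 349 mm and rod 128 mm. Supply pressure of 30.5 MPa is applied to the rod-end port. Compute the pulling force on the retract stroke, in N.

Rod-side annular area A_ann = π/4 × (349² − 128²) = 82790 mm^2
On retraction the pressure acts on the annular area (bore minus rod).
F = P × A_ann

F ≈ 2.53e6 N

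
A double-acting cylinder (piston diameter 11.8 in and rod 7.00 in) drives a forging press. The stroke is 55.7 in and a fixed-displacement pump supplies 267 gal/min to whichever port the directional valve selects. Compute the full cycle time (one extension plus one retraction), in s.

Cap-side area A_cap = π/4 × (11.8 in)² = 109.4 in^2
Rod-side annular area A_ann = π/4 × (11.8² − 7.00²) = 70.87 in^2
t_ext = A_cap·L/Q = 5.926 s
t_ret = A_ann·L/Q = 3.840 s
t_cycle = t_ext + t_ret

t ≈ 9.77 s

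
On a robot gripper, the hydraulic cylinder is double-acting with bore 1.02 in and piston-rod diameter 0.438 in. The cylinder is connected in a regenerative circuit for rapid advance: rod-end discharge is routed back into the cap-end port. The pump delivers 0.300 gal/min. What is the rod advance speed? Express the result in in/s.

In regeneration the rod-end outflow joins the pump flow into the cap end, so the net volume the pump must supply per unit advance equals the rod cross-section area.
Rod cross-section A_rod = π/4 × (0.438 in)² = 0.1507 in^2
v = Q_pump / A_rod

v ≈ 7.67 in/s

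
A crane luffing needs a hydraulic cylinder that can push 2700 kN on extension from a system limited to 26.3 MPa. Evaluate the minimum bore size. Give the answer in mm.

Extension force acts on the full piston face: F = P × (π/4)D².
D = √(4F / (πP)) = √(4 × 2700 kN / (π × 26.3 MPa))

D ≈ 362 mm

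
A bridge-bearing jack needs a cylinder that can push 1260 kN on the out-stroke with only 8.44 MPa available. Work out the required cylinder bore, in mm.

Extension force acts on the full piston face: F = P × (π/4)D².
D = √(4F / (πP)) = √(4 × 1260 kN / (π × 8.44 MPa))

D ≈ 436 mm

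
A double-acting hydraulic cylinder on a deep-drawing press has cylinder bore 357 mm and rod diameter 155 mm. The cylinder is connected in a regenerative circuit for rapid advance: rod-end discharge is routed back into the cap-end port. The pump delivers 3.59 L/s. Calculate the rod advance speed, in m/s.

In regeneration the rod-end outflow joins the pump flow into the cap end, so the net volume the pump must supply per unit advance equals the rod cross-section area.
Rod cross-section A_rod = π/4 × (155 mm)² = 18870 mm^2
v = Q_pump / A_rod

v ≈ 0.190 m/s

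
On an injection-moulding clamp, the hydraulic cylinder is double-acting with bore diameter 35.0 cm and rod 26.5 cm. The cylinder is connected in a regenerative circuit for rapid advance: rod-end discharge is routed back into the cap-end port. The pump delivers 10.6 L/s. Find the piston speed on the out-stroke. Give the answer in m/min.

v ≈ 11.5 m/min

In regeneration the rod-end outflow joins the pump flow into the cap end, so the net volume the pump must supply per unit advance equals the rod cross-section area.
Rod cross-section A_rod = π/4 × (26.5 cm)² = 551.5 cm^2
v = Q_pump / A_rod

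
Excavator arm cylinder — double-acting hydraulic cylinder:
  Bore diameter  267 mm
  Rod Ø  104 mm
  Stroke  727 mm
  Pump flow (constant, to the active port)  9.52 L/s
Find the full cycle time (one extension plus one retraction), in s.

Cap-side area A_cap = π/4 × (267 mm)² = 55990 mm^2
Rod-side annular area A_ann = π/4 × (267² − 104²) = 47500 mm^2
t_ext = A_cap·L/Q = 4.276 s
t_ret = A_ann·L/Q = 3.627 s
t_cycle = t_ext + t_ret

t ≈ 7.90 s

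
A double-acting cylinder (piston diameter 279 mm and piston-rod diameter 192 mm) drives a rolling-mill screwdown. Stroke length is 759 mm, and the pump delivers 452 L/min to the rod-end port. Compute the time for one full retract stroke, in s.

t ≈ 3.24 s

Rod-side annular area A_ann = π/4 × (279² − 192²) = 32180 mm^2
Swept volume V = A × L; t = V / Q = A·L / Q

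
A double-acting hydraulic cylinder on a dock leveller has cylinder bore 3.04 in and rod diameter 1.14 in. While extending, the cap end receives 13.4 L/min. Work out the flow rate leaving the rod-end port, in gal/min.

Q_out ≈ 3.04 gal/min

Cap-side area A_cap = π/4 × (3.04 in)² = 7.258 in^2
Rod-side annular area A_ann = π/4 × (3.04² − 1.14²) = 6.238 in^2
Piston speed v = Q_in/A_cap; rod-end outflow Q_out = v × A_ann = Q_in × A_ann/A_cap.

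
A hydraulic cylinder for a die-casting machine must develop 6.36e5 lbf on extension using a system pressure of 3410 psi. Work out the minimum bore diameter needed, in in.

Extension force acts on the full piston face: F = P × (π/4)D².
D = √(4F / (πP)) = √(4 × 6.36e5 lbf / (π × 3410 psi))

D ≈ 15.4 in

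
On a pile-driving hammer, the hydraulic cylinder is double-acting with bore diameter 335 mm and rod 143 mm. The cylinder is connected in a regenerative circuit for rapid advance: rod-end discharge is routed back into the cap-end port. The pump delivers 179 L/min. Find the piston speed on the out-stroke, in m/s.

In regeneration the rod-end outflow joins the pump flow into the cap end, so the net volume the pump must supply per unit advance equals the rod cross-section area.
Rod cross-section A_rod = π/4 × (143 mm)² = 16060 mm^2
v = Q_pump / A_rod

v ≈ 0.186 m/s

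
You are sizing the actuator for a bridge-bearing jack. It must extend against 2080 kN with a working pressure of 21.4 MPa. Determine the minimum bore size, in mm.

D ≈ 352 mm

Extension force acts on the full piston face: F = P × (π/4)D².
D = √(4F / (πP)) = √(4 × 2080 kN / (π × 21.4 MPa))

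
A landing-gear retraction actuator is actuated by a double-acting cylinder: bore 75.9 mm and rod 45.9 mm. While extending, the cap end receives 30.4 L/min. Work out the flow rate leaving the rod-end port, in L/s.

Cap-side area A_cap = π/4 × (75.9 mm)² = 4525 mm^2
Rod-side annular area A_ann = π/4 × (75.9² − 45.9²) = 2870 mm^2
Piston speed v = Q_in/A_cap; rod-end outflow Q_out = v × A_ann = Q_in × A_ann/A_cap.

Q_out ≈ 0.321 L/s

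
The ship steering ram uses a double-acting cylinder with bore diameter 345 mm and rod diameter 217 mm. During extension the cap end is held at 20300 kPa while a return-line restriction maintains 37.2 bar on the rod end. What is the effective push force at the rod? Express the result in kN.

Cap-side area A_cap = π/4 × (345 mm)² = 93480 mm^2
Rod-side annular area A_ann = π/4 × (345² − 217²) = 56500 mm^2
Net thrust = P_cap·A_cap − P_rod·A_ann = 1898 kN − 210.2 kN

F ≈ 1690 kN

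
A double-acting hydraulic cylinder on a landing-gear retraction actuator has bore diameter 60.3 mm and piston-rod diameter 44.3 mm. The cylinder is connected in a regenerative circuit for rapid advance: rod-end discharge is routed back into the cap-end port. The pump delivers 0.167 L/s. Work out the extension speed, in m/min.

v ≈ 6.50 m/min

In regeneration the rod-end outflow joins the pump flow into the cap end, so the net volume the pump must supply per unit advance equals the rod cross-section area.
Rod cross-section A_rod = π/4 × (44.3 mm)² = 1541 mm^2
v = Q_pump / A_rod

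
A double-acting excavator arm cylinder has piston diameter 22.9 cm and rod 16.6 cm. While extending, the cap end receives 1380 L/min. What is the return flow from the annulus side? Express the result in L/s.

Q_out ≈ 10.9 L/s

Cap-side area A_cap = π/4 × (22.9 cm)² = 411.9 cm^2
Rod-side annular area A_ann = π/4 × (22.9² − 16.6²) = 195.4 cm^2
Piston speed v = Q_in/A_cap; rod-end outflow Q_out = v × A_ann = Q_in × A_ann/A_cap.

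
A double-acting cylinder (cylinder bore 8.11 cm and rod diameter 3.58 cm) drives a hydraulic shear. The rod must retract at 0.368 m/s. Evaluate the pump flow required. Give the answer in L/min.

Q ≈ 91.8 L/min

Rod-side annular area A_ann = π/4 × (8.11² − 3.58²) = 41.59 cm^2
Q = A × v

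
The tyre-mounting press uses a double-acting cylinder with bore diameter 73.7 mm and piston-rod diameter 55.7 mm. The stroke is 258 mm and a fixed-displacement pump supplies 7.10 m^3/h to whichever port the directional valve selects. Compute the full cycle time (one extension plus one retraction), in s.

t ≈ 0.797 s

Cap-side area A_cap = π/4 × (73.7 mm)² = 4266 mm^2
Rod-side annular area A_ann = π/4 × (73.7² − 55.7²) = 1829 mm^2
t_ext = A_cap·L/Q = 0.5581 s
t_ret = A_ann·L/Q = 0.2393 s
t_cycle = t_ext + t_ret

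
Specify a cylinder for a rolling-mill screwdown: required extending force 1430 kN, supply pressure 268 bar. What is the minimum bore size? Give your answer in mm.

D ≈ 261 mm

Extension force acts on the full piston face: F = P × (π/4)D².
D = √(4F / (πP)) = √(4 × 1430 kN / (π × 268 bar))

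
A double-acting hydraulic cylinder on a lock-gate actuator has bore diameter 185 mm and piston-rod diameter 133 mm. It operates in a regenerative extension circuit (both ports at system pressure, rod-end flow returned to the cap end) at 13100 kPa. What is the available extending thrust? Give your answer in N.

With equal pressure on both faces, forces on the annular region cancel; the net push is pressure × rod cross-section.
Rod cross-section A_rod = π/4 × (133 mm)² = 13890 mm^2
F = P × A_rod

F ≈ 1.82e5 N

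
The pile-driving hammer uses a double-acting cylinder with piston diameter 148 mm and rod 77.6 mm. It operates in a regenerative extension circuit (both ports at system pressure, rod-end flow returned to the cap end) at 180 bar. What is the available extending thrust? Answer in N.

With equal pressure on both faces, forces on the annular region cancel; the net push is pressure × rod cross-section.
Rod cross-section A_rod = π/4 × (77.6 mm)² = 4729 mm^2
F = P × A_rod

F ≈ 85100 N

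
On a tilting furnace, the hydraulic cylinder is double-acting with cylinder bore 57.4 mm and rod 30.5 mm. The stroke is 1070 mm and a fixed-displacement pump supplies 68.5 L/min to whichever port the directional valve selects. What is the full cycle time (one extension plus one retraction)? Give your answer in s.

t ≈ 4.17 s

Cap-side area A_cap = π/4 × (57.4 mm)² = 2588 mm^2
Rod-side annular area A_ann = π/4 × (57.4² − 30.5²) = 1857 mm^2
t_ext = A_cap·L/Q = 2.425 s
t_ret = A_ann·L/Q = 1.741 s
t_cycle = t_ext + t_ret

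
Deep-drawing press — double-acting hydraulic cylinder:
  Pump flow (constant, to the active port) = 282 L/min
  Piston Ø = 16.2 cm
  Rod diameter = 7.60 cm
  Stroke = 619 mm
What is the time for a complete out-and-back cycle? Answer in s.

t ≈ 4.83 s

Cap-side area A_cap = π/4 × (16.2 cm)² = 206.1 cm^2
Rod-side annular area A_ann = π/4 × (16.2² − 7.60²) = 160.8 cm^2
t_ext = A_cap·L/Q = 2.715 s
t_ret = A_ann·L/Q = 2.117 s
t_cycle = t_ext + t_ret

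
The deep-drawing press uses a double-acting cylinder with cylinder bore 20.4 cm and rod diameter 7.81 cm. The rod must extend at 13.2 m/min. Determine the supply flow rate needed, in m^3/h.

Q ≈ 25.9 m^3/h

Cap-side area A_cap = π/4 × (20.4 cm)² = 326.9 cm^2
Q = A × v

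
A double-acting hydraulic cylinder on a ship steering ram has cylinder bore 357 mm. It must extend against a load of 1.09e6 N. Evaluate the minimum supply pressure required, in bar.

Cap-side area A_cap = π/4 × (357 mm)² = 1.001e5 mm^2
P = F / A = 1.09e6 N / A

P ≈ 109 bar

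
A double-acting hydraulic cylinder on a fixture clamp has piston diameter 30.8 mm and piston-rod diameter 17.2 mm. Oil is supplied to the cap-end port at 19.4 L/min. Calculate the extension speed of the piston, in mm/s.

v ≈ 434 mm/s

Cap-side area A_cap = π/4 × (30.8 mm)² = 745.1 mm^2
v = Q / A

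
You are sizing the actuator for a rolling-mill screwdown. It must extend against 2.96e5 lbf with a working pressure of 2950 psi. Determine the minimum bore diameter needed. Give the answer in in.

Extension force acts on the full piston face: F = P × (π/4)D².
D = √(4F / (πP)) = √(4 × 2.96e5 lbf / (π × 2950 psi))

D ≈ 11.3 in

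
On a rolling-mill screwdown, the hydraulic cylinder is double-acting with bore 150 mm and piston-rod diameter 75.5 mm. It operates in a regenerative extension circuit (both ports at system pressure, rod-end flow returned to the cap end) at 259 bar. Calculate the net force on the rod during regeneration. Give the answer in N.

With equal pressure on both faces, forces on the annular region cancel; the net push is pressure × rod cross-section.
Rod cross-section A_rod = π/4 × (75.5 mm)² = 4477 mm^2
F = P × A_rod

F ≈ 1.16e5 N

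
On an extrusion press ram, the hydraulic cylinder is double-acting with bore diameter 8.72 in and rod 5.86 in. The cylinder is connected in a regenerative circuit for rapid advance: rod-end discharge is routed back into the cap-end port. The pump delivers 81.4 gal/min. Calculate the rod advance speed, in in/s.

In regeneration the rod-end outflow joins the pump flow into the cap end, so the net volume the pump must supply per unit advance equals the rod cross-section area.
Rod cross-section A_rod = π/4 × (5.86 in)² = 26.97 in^2
v = Q_pump / A_rod

v ≈ 11.6 in/s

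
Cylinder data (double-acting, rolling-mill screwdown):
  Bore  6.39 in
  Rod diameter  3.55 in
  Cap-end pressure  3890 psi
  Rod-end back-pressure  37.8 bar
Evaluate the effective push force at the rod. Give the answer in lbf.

F ≈ 1.13e5 lbf

Cap-side area A_cap = π/4 × (6.39 in)² = 32.07 in^2
Rod-side annular area A_ann = π/4 × (6.39² − 3.55²) = 22.17 in^2
Net thrust = P_cap·A_cap − P_rod·A_ann = 1.248e5 lbf − 12160 lbf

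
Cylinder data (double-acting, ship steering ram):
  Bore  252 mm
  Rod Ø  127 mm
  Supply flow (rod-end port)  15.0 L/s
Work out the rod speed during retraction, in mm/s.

Rod-side annular area A_ann = π/4 × (252² − 127²) = 37210 mm^2
Flow into the rod-end port fills the annular volume.
v = Q / A

v ≈ 403 mm/s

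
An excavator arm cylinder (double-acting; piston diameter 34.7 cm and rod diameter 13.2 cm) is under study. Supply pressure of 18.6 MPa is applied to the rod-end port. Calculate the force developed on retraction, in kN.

F ≈ 1500 kN

Rod-side annular area A_ann = π/4 × (34.7² − 13.2²) = 808.8 cm^2
On retraction the pressure acts on the annular area (bore minus rod).
F = P × A_ann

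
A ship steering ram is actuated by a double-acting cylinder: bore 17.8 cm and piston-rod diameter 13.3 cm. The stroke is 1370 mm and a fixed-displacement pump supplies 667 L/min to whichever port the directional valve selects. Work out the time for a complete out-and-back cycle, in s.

t ≈ 4.42 s

Cap-side area A_cap = π/4 × (17.8 cm)² = 248.8 cm^2
Rod-side annular area A_ann = π/4 × (17.8² − 13.3²) = 109.9 cm^2
t_ext = A_cap·L/Q = 3.067 s
t_ret = A_ann·L/Q = 1.355 s
t_cycle = t_ext + t_ret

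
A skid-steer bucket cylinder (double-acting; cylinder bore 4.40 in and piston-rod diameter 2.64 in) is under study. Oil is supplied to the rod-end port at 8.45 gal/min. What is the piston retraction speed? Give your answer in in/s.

v ≈ 3.34 in/s

Rod-side annular area A_ann = π/4 × (4.40² − 2.64²) = 9.731 in^2
Flow into the rod-end port fills the annular volume.
v = Q / A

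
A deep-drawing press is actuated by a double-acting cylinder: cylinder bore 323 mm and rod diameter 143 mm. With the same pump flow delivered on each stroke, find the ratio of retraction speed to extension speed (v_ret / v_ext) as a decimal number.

Cap-side area A_cap = π/4 × (323 mm)² = 81940 mm^2
Rod-side annular area A_ann = π/4 × (323² − 143²) = 65880 mm^2
For equal Q, v ∝ 1/A, so v_ret/v_ext = A_cap/A_ann.

v_ret/v_ext ≈ 1.24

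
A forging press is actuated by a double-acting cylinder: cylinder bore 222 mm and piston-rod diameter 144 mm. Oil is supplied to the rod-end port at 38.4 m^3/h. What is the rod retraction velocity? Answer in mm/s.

Rod-side annular area A_ann = π/4 × (222² − 144²) = 22420 mm^2
Flow into the rod-end port fills the annular volume.
v = Q / A

v ≈ 476 mm/s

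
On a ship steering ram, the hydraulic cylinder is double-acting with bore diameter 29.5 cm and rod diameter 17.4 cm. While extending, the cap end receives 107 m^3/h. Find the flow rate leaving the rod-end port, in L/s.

Cap-side area A_cap = π/4 × (29.5 cm)² = 683.5 cm^2
Rod-side annular area A_ann = π/4 × (29.5² − 17.4²) = 445.7 cm^2
Piston speed v = Q_in/A_cap; rod-end outflow Q_out = v × A_ann = Q_in × A_ann/A_cap.

Q_out ≈ 19.4 L/s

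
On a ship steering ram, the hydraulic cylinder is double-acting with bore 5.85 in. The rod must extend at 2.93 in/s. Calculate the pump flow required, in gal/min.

Q ≈ 20.5 gal/min

Cap-side area A_cap = π/4 × (5.85 in)² = 26.88 in^2
Q = A × v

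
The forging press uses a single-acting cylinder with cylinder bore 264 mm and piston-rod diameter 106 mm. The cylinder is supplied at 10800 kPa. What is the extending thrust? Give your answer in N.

Cap-side area A_cap = π/4 × (264 mm)² = 54740 mm^2
F = P × A_cap = 10800 kPa × A_cap

F ≈ 5.91e5 N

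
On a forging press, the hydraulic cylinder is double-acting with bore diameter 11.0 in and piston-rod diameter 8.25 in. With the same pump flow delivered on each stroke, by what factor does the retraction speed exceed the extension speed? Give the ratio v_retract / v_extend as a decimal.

v_ret/v_ext ≈ 2.29

Cap-side area A_cap = π/4 × (11.0 in)² = 95.03 in^2
Rod-side annular area A_ann = π/4 × (11.0² − 8.25²) = 41.58 in^2
For equal Q, v ∝ 1/A, so v_ret/v_ext = A_cap/A_ann.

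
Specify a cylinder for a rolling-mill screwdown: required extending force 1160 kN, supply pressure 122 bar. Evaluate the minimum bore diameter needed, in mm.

D ≈ 348 mm

Extension force acts on the full piston face: F = P × (π/4)D².
D = √(4F / (πP)) = √(4 × 1160 kN / (π × 122 bar))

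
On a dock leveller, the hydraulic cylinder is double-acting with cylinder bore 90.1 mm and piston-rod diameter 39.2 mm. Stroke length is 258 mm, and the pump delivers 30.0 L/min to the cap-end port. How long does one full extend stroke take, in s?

t ≈ 3.29 s

Cap-side area A_cap = π/4 × (90.1 mm)² = 6376 mm^2
Swept volume V = A × L; t = V / Q = A·L / Q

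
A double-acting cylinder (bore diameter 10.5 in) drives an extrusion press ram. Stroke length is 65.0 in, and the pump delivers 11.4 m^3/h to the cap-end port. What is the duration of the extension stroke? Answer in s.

t ≈ 29.1 s

Cap-side area A_cap = π/4 × (10.5 in)² = 86.59 in^2
Swept volume V = A × L; t = V / Q = A·L / Q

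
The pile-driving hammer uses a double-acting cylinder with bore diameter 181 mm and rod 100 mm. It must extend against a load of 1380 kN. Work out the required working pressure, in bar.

Cap-side area A_cap = π/4 × (181 mm)² = 25730 mm^2
P = F / A = 1380 kN / A

P ≈ 536 bar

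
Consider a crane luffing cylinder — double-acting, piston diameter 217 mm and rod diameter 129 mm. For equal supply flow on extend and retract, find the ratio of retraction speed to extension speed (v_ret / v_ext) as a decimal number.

Cap-side area A_cap = π/4 × (217 mm)² = 36980 mm^2
Rod-side annular area A_ann = π/4 × (217² − 129²) = 23910 mm^2
For equal Q, v ∝ 1/A, so v_ret/v_ext = A_cap/A_ann.

v_ret/v_ext ≈ 1.55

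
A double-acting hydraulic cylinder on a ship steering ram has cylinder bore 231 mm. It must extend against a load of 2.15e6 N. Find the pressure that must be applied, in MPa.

P ≈ 51.3 MPa

Cap-side area A_cap = π/4 × (231 mm)² = 41910 mm^2
P = F / A = 2.15e6 N / A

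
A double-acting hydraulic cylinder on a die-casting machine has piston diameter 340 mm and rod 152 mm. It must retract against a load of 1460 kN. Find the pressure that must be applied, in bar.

Rod-side annular area A_ann = π/4 × (340² − 152²) = 72650 mm^2
Retraction: pressure acts on the annular area.
P = F / A = 1460 kN / A

P ≈ 201 bar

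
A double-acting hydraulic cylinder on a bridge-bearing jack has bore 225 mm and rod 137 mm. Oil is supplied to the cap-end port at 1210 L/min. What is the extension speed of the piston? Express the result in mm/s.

Cap-side area A_cap = π/4 × (225 mm)² = 39760 mm^2
v = Q / A

v ≈ 507 mm/s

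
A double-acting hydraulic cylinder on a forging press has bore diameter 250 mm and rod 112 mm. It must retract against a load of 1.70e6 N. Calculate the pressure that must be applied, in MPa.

Rod-side annular area A_ann = π/4 × (250² − 112²) = 39240 mm^2
Retraction: pressure acts on the annular area.
P = F / A = 1.70e6 N / A

P ≈ 43.3 MPa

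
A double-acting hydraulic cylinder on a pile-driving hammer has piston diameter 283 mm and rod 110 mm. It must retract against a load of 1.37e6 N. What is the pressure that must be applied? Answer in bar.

P ≈ 257 bar

Rod-side annular area A_ann = π/4 × (283² − 110²) = 53400 mm^2
Retraction: pressure acts on the annular area.
P = F / A = 1.37e6 N / A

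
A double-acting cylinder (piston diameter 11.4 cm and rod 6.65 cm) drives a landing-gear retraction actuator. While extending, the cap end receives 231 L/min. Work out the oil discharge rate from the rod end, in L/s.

Cap-side area A_cap = π/4 × (11.4 cm)² = 102.1 cm^2
Rod-side annular area A_ann = π/4 × (11.4² − 6.65²) = 67.34 cm^2
Piston speed v = Q_in/A_cap; rod-end outflow Q_out = v × A_ann = Q_in × A_ann/A_cap.

Q_out ≈ 2.54 L/s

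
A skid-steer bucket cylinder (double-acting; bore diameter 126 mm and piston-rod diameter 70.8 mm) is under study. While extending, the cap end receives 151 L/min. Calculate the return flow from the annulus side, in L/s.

Cap-side area A_cap = π/4 × (126 mm)² = 12470 mm^2
Rod-side annular area A_ann = π/4 × (126² − 70.8²) = 8532 mm^2
Piston speed v = Q_in/A_cap; rod-end outflow Q_out = v × A_ann = Q_in × A_ann/A_cap.

Q_out ≈ 1.72 L/s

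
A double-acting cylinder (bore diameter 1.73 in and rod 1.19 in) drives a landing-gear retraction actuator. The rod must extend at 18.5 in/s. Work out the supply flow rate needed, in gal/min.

Cap-side area A_cap = π/4 × (1.73 in)² = 2.351 in^2
Q = A × v

Q ≈ 11.3 gal/min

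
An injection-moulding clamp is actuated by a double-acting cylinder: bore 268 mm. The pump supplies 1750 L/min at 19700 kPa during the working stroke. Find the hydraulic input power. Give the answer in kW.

Hydraulic power = P × Q

W ≈ 575 kW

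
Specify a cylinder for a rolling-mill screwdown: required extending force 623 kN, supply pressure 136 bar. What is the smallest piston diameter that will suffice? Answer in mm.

Extension force acts on the full piston face: F = P × (π/4)D².
D = √(4F / (πP)) = √(4 × 623 kN / (π × 136 bar))

D ≈ 242 mm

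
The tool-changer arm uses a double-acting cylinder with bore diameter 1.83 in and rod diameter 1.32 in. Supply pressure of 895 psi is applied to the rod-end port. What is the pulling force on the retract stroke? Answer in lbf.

Rod-side annular area A_ann = π/4 × (1.83² − 1.32²) = 1.262 in^2
On retraction the pressure acts on the annular area (bore minus rod).
F = P × A_ann

F ≈ 1130 lbf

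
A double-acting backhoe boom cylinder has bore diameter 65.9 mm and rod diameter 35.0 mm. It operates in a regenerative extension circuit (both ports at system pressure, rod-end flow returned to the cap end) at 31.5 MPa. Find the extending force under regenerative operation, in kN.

With equal pressure on both faces, forces on the annular region cancel; the net push is pressure × rod cross-section.
Rod cross-section A_rod = π/4 × (35.0 mm)² = 962.1 mm^2
F = P × A_rod

F ≈ 30.3 kN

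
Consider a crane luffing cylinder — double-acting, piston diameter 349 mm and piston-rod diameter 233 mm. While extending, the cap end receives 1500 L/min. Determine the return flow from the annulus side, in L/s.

Cap-side area A_cap = π/4 × (349 mm)² = 95660 mm^2
Rod-side annular area A_ann = π/4 × (349² − 233²) = 53020 mm^2
Piston speed v = Q_in/A_cap; rod-end outflow Q_out = v × A_ann = Q_in × A_ann/A_cap.

Q_out ≈ 13.9 L/s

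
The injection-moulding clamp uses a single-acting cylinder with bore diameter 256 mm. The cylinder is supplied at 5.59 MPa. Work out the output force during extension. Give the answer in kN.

F ≈ 288 kN

Cap-side area A_cap = π/4 × (256 mm)² = 51470 mm^2
F = P × A_cap = 5.59 MPa × A_cap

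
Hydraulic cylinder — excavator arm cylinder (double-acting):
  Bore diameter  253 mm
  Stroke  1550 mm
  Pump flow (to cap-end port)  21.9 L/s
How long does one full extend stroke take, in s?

Cap-side area A_cap = π/4 × (253 mm)² = 50270 mm^2
Swept volume V = A × L; t = V / Q = A·L / Q

t ≈ 3.56 s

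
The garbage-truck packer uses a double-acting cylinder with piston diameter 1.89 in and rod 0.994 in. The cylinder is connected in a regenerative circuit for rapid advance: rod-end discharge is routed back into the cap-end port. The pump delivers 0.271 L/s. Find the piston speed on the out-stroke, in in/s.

v ≈ 21.3 in/s

In regeneration the rod-end outflow joins the pump flow into the cap end, so the net volume the pump must supply per unit advance equals the rod cross-section area.
Rod cross-section A_rod = π/4 × (0.994 in)² = 0.7760 in^2
v = Q_pump / A_rod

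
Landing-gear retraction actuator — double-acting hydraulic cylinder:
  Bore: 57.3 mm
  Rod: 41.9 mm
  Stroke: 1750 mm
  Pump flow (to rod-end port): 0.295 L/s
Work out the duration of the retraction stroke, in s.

t ≈ 7.12 s

Rod-side annular area A_ann = π/4 × (57.3² − 41.9²) = 1200 mm^2
Swept volume V = A × L; t = V / Q = A·L / Q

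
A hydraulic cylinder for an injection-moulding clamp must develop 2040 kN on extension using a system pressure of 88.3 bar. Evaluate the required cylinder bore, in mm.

Extension force acts on the full piston face: F = P × (π/4)D².
D = √(4F / (πP)) = √(4 × 2040 kN / (π × 88.3 bar))

D ≈ 542 mm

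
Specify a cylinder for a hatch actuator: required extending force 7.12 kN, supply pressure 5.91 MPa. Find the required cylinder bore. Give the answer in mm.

Extension force acts on the full piston face: F = P × (π/4)D².
D = √(4F / (πP)) = √(4 × 7.12 kN / (π × 5.91 MPa))

D ≈ 39.2 mm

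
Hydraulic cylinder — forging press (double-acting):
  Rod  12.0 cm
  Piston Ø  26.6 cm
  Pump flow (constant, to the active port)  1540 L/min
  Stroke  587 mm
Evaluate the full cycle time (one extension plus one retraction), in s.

t ≈ 2.28 s

Cap-side area A_cap = π/4 × (26.6 cm)² = 555.7 cm^2
Rod-side annular area A_ann = π/4 × (26.6² − 12.0²) = 442.6 cm^2
t_ext = A_cap·L/Q = 1.271 s
t_ret = A_ann·L/Q = 1.012 s
t_cycle = t_ext + t_ret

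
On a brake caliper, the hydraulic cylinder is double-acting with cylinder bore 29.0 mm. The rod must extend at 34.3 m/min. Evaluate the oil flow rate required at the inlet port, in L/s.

Q ≈ 0.378 L/s

Cap-side area A_cap = π/4 × (29.0 mm)² = 660.5 mm^2
Q = A × v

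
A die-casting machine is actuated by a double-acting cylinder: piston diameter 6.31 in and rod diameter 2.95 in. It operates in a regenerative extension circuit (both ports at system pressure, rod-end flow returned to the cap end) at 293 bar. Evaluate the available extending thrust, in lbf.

With equal pressure on both faces, forces on the annular region cancel; the net push is pressure × rod cross-section.
Rod cross-section A_rod = π/4 × (2.95 in)² = 6.835 in^2
F = P × A_rod

F ≈ 29000 lbf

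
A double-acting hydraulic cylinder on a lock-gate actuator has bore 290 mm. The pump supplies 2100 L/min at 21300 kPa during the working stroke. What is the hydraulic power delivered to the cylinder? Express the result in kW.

Hydraulic power = P × Q

W ≈ 746 kW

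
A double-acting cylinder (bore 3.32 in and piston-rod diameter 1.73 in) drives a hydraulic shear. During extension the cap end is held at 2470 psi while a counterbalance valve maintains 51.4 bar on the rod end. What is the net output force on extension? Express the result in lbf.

Cap-side area A_cap = π/4 × (3.32 in)² = 8.657 in^2
Rod-side annular area A_ann = π/4 × (3.32² − 1.73²) = 6.306 in^2
Net thrust = P_cap·A_cap − P_rod·A_ann = 21380 lbf − 4701 lbf

F ≈ 16700 lbf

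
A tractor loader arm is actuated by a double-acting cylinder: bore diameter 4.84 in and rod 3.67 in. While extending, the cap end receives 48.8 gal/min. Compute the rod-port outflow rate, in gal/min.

Cap-side area A_cap = π/4 × (4.84 in)² = 18.40 in^2
Rod-side annular area A_ann = π/4 × (4.84² − 3.67²) = 7.820 in^2
Piston speed v = Q_in/A_cap; rod-end outflow Q_out = v × A_ann = Q_in × A_ann/A_cap.

Q_out ≈ 20.7 gal/min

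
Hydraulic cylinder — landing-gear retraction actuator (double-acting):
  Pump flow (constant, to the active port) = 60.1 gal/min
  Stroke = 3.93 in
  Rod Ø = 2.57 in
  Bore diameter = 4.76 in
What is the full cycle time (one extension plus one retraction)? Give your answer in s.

t ≈ 0.516 s

Cap-side area A_cap = π/4 × (4.76 in)² = 17.80 in^2
Rod-side annular area A_ann = π/4 × (4.76² − 2.57²) = 12.61 in^2
t_ext = A_cap·L/Q = 0.3022 s
t_ret = A_ann·L/Q = 0.2141 s
t_cycle = t_ext + t_ret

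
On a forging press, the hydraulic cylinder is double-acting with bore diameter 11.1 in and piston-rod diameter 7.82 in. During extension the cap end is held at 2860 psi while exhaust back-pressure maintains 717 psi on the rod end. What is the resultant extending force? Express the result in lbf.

F ≈ 2.42e5 lbf

Cap-side area A_cap = π/4 × (11.1 in)² = 96.77 in^2
Rod-side annular area A_ann = π/4 × (11.1² − 7.82²) = 48.74 in^2
Net thrust = P_cap·A_cap − P_rod·A_ann = 2.768e5 lbf − 34950 lbf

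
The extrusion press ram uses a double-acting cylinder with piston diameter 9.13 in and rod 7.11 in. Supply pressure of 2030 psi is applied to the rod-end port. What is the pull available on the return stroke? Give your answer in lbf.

F ≈ 52300 lbf

Rod-side annular area A_ann = π/4 × (9.13² − 7.11²) = 25.76 in^2
On retraction the pressure acts on the annular area (bore minus rod).
F = P × A_ann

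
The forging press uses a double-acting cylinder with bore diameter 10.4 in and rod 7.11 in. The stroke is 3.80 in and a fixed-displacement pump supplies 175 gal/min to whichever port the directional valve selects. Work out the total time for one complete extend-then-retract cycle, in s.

Cap-side area A_cap = π/4 × (10.4 in)² = 84.95 in^2
Rod-side annular area A_ann = π/4 × (10.4² − 7.11²) = 45.25 in^2
t_ext = A_cap·L/Q = 0.4791 s
t_ret = A_ann·L/Q = 0.2552 s
t_cycle = t_ext + t_ret

t ≈ 0.734 s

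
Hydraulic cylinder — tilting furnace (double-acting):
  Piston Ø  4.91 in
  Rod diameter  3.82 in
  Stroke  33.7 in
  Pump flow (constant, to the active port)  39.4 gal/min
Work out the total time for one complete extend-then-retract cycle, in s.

t ≈ 5.87 s

Cap-side area A_cap = π/4 × (4.91 in)² = 18.93 in^2
Rod-side annular area A_ann = π/4 × (4.91² − 3.82²) = 7.474 in^2
t_ext = A_cap·L/Q = 4.207 s
t_ret = A_ann·L/Q = 1.660 s
t_cycle = t_ext + t_ret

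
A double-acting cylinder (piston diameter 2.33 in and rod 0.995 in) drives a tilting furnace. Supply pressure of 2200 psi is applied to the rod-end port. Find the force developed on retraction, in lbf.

F ≈ 7670 lbf

Rod-side annular area A_ann = π/4 × (2.33² − 0.995²) = 3.486 in^2
On retraction the pressure acts on the annular area (bore minus rod).
F = P × A_ann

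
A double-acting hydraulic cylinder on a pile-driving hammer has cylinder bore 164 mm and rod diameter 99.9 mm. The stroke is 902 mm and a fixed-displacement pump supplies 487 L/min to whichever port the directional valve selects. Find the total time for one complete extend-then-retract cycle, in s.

Cap-side area A_cap = π/4 × (164 mm)² = 21120 mm^2
Rod-side annular area A_ann = π/4 × (164² − 99.9²) = 13290 mm^2
t_ext = A_cap·L/Q = 2.348 s
t_ret = A_ann·L/Q = 1.476 s
t_cycle = t_ext + t_ret

t ≈ 3.82 s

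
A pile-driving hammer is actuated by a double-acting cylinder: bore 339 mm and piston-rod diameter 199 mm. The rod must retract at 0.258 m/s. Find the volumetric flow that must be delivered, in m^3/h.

Q ≈ 54.9 m^3/h

Rod-side annular area A_ann = π/4 × (339² − 199²) = 59160 mm^2
Q = A × v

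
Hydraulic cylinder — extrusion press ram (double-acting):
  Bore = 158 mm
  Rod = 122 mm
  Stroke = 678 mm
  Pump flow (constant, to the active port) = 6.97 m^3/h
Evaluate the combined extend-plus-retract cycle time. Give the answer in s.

t ≈ 9.64 s

Cap-side area A_cap = π/4 × (158 mm)² = 19610 mm^2
Rod-side annular area A_ann = π/4 × (158² − 122²) = 7917 mm^2
t_ext = A_cap·L/Q = 6.866 s
t_ret = A_ann·L/Q = 2.772 s
t_cycle = t_ext + t_ret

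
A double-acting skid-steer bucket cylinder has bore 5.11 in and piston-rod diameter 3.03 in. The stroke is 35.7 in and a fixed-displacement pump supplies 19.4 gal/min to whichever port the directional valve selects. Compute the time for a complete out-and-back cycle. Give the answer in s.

t ≈ 16.2 s

Cap-side area A_cap = π/4 × (5.11 in)² = 20.51 in^2
Rod-side annular area A_ann = π/4 × (5.11² − 3.03²) = 13.30 in^2
t_ext = A_cap·L/Q = 9.803 s
t_ret = A_ann·L/Q = 6.356 s
t_cycle = t_ext + t_ret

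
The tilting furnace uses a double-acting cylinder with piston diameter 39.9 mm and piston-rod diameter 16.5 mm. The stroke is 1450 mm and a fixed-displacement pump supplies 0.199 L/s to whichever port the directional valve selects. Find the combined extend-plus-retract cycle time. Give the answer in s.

Cap-side area A_cap = π/4 × (39.9 mm)² = 1250 mm^2
Rod-side annular area A_ann = π/4 × (39.9² − 16.5²) = 1037 mm^2
t_ext = A_cap·L/Q = 9.111 s
t_ret = A_ann·L/Q = 7.553 s
t_cycle = t_ext + t_ret

t ≈ 16.7 s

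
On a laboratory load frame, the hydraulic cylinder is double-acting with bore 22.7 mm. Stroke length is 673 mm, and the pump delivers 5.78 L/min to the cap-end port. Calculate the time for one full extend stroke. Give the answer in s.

Cap-side area A_cap = π/4 × (22.7 mm)² = 404.7 mm^2
Swept volume V = A × L; t = V / Q = A·L / Q

t ≈ 2.83 s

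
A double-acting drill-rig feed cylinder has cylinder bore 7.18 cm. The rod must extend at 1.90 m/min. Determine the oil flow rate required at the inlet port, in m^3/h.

Q ≈ 0.462 m^3/h

Cap-side area A_cap = π/4 × (7.18 cm)² = 40.49 cm^2
Q = A × v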